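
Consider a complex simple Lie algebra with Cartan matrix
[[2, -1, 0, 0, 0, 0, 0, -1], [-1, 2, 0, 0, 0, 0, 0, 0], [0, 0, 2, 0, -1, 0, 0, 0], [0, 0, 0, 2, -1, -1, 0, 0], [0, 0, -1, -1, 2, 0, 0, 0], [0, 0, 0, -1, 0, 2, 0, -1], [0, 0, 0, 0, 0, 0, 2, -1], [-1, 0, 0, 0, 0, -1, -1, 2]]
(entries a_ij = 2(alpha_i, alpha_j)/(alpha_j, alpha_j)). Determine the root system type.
E8

The matrix has rank 8 with 2's on the diagonal. Reading the off-diagonal entries as Dynkin edges (a single edge where a_ij = a_ji = -1; a double or triple edge where a_ij * a_ji = 2 or 3), the diagram is a chain of 7 nodes with one extra node attached to the third node from one end (E_8). One simple-root ordering that puts it in standard form is (alpha_2, alpha_7, alpha_1, alpha_8, alpha_6, alpha_4, alpha_5, alpha_3). So the algebra is type E_8.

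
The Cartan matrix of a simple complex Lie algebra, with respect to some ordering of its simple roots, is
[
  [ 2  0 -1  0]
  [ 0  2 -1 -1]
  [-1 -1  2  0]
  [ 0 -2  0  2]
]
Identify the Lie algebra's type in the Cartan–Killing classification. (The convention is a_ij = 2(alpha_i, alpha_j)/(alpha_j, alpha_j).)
The matrix has rank 4 with 2's on the diagonal. Reading the off-diagonal entries as Dynkin edges (a single edge where a_ij = a_ji = -1; a double or triple edge where a_ij * a_ji = 2 or 3), the diagram is a chain of 4 nodes with a double edge at one end; the terminal node there is the unique long simple root (C_4). One simple-root ordering that puts it in standard form is (alpha_1, alpha_3, alpha_2, alpha_4). So the algebra is type C_4, i.e. sp(8).

C_4 (sp(8))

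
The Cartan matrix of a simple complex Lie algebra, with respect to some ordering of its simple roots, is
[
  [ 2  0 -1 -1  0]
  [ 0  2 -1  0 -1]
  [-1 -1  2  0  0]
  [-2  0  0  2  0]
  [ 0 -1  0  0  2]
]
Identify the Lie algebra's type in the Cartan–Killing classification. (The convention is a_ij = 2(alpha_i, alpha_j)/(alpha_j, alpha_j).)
The matrix has rank 5 with 2's on the diagonal. Reading the off-diagonal entries as Dynkin edges (a single edge where a_ij = a_ji = -1; a double or triple edge where a_ij * a_ji = 2 or 3), the diagram is a chain of 5 nodes with a double edge at one end; the terminal node there is the unique long simple root (C_5). One simple-root ordering that puts it in standard form is (alpha_5, alpha_2, alpha_3, alpha_1, alpha_4). So the algebra is type C_5, i.e. sp(10).

C_5 (sp(10))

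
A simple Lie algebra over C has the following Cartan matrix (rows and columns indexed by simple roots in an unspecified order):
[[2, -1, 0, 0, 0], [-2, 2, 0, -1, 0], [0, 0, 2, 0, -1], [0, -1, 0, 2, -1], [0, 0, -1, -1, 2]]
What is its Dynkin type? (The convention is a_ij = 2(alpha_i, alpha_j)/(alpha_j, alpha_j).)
type B_5

The matrix has rank 5 with 2's on the diagonal. Reading the off-diagonal entries as Dynkin edges (a single edge where a_ij = a_ji = -1; a double or triple edge where a_ij * a_ji = 2 or 3), the diagram is a chain of 5 nodes with a double edge at one end; the terminal node there is the unique short simple root (B_5). One simple-root ordering that puts it in standard form is (alpha_3, alpha_5, alpha_4, alpha_2, alpha_1). So the algebra is type B_5, i.e. so(11).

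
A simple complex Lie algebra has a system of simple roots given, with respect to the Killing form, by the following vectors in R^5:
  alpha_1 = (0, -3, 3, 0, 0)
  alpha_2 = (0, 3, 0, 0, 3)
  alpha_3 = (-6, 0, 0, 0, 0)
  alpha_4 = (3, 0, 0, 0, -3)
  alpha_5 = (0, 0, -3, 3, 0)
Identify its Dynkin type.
Compute the Cartan integers a_ij = 2(alpha_i, alpha_j)/(alpha_j, alpha_j); the resulting 5x5 Cartan matrix is
[[2, -1, 0, 0, -1], [-1, 2, 0, -1, 0], [0, 0, 2, -2, 0], [0, -1, -1, 2, 0], [-1, 0, 0, 0, 2]].
The roots have two lengths (squared-length ratio 2:1); the short ones are alpha_{1,2,4,5}. The associated Dynkin diagram is a chain of 5 nodes with a double edge at one end; the terminal node there is the unique long simple root (C_5), so the type is C_5 (the algebra sp(10)).

C_5 (sp(10))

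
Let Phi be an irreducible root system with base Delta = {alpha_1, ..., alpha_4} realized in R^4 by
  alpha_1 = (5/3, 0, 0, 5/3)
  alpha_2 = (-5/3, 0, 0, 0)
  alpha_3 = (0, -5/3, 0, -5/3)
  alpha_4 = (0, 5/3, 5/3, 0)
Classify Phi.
Compute the Cartan integers a_ij = 2(alpha_i, alpha_j)/(alpha_j, alpha_j); the resulting 4x4 Cartan matrix is
[[2, -2, -1, 0], [-1, 2, 0, 0], [-1, 0, 2, -1], [0, 0, -1, 2]].
The roots have two lengths (squared-length ratio 2:1); the short ones are alpha_{2}. The associated Dynkin diagram is a chain of 4 nodes with a double edge at one end; the terminal node there is the unique short simple root (B_4), so the type is B_4 (the algebra so(9)).

B4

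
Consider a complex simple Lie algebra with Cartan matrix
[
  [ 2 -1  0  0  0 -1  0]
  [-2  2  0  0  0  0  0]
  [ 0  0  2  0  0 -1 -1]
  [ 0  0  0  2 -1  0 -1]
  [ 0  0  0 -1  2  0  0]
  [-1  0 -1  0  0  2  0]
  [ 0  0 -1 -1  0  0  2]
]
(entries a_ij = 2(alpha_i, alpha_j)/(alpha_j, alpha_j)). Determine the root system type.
The matrix has rank 7 with 2's on the diagonal. Reading the off-diagonal entries as Dynkin edges (a single edge where a_ij = a_ji = -1; a double or triple edge where a_ij * a_ji = 2 or 3), the diagram is a chain of 7 nodes with a double edge at one end; the terminal node there is the unique long simple root (C_7). One simple-root ordering that puts it in standard form is (alpha_5, alpha_4, alpha_7, alpha_3, alpha_6, alpha_1, alpha_2). So the algebra is type C_7, i.e. sp(14).

C7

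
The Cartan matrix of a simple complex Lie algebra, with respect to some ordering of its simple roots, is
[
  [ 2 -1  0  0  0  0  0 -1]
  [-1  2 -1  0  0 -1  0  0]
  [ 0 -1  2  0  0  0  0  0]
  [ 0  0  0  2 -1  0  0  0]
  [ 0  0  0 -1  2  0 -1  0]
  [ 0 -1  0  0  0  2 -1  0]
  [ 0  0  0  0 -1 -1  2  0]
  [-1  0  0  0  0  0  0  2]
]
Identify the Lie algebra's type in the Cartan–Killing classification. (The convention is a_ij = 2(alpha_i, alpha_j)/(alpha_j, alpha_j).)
The matrix has rank 8 with 2's on the diagonal. Reading the off-diagonal entries as Dynkin edges (a single edge where a_ij = a_ji = -1; a double or triple edge where a_ij * a_ji = 2 or 3), the diagram is a chain of 7 nodes with one extra node attached to the third node from one end (E_8). One simple-root ordering that puts it in standard form is (alpha_8, alpha_3, alpha_1, alpha_2, alpha_6, alpha_7, alpha_5, alpha_4). So the algebra is type E_8.

E_8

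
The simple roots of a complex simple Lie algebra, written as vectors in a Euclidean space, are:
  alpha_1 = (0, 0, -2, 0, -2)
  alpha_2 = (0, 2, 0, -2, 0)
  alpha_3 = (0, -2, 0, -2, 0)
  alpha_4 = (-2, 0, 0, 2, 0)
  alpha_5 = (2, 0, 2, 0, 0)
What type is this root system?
Compute the Cartan integers a_ij = 2(alpha_i, alpha_j)/(alpha_j, alpha_j); the resulting 5x5 Cartan matrix is
[[2, 0, 0, 0, -1], [0, 2, 0, -1, 0], [0, 0, 2, -1, 0], [0, -1, -1, 2, -1], [-1, 0, 0, -1, 2]].
All simple roots have the same length, so the diagram is simply laced. The associated Dynkin diagram is a chain of 3 nodes with a fork of two nodes at one end (D_5), so the type is D_5 (the algebra so(10)).

type D_5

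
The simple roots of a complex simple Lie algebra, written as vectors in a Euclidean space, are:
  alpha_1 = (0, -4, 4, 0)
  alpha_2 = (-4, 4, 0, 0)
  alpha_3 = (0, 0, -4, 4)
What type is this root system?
A_3 (sl(4))

Compute the Cartan integers a_ij = 2(alpha_i, alpha_j)/(alpha_j, alpha_j); the resulting 3x3 Cartan matrix is
[[2, -1, -1], [-1, 2, 0], [-1, 0, 2]].
All simple roots have the same length, so the diagram is simply laced. The associated Dynkin diagram is a chain of 3 nodes with single edges (A_3), so the type is A_3 (the algebra sl(4)).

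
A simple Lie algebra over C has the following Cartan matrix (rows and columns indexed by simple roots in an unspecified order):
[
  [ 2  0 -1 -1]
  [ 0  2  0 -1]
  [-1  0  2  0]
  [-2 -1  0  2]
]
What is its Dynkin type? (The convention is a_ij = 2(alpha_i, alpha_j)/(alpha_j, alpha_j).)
The matrix has rank 4 with 2's on the diagonal. Reading the off-diagonal entries as Dynkin edges (a single edge where a_ij = a_ji = -1; a double or triple edge where a_ij * a_ji = 2 or 3), the diagram is a chain of 4 nodes with a double edge between the middle two (F_4). One simple-root ordering that puts it in standard form is (alpha_2, alpha_4, alpha_1, alpha_3). So the algebra is type F_4.

F_4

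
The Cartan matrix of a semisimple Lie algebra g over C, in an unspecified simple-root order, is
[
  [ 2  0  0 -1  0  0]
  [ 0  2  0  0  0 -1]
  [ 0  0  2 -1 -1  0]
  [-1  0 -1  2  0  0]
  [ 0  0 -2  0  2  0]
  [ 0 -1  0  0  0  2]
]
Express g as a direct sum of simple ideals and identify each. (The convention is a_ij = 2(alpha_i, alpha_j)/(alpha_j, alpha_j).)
The diagram associated to this matrix has two connected components: the simple roots {alpha_2, alpha_6} form a chain of 2 nodes with single edges (A_2), and {alpha_1, alpha_3, alpha_4, alpha_5} form a chain of 4 nodes with a double edge at one end; the terminal node there is the unique long simple root (C_4). A semisimple Lie algebra decomposes uniquely as the direct sum of simple ideals, one per connected component of its Dynkin diagram, so g ≅ A_2 ⊕ C_4 (dimension 8 + 36 = 44).

A_2 (sl(3)) ⊕ C_4 (sp(8))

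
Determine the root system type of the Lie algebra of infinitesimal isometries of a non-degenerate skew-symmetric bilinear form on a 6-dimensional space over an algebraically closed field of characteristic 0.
C_3 (sp(6))

This is sp(6), which has dimension 6(6+1)/2 = 21 and rank 6/2 = 3. In the classification of classical Lie algebras, the symplectic algebra sp(2n) has type C_n; here n = 3, so the Dynkin diagram is a chain of 3 nodes with a double edge at one end; the terminal node there is the unique long simple root (C_3). Hence the type is C_3.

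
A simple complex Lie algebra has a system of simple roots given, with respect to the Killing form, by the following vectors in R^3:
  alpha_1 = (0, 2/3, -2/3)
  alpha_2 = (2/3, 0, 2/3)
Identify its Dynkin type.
Compute the Cartan integers a_ij = 2(alpha_i, alpha_j)/(alpha_j, alpha_j); the resulting 2x2 Cartan matrix is
[[2, -1], [-1, 2]].
All simple roots have the same length, so the diagram is simply laced. The associated Dynkin diagram is a chain of 2 nodes with single edges (A_2), so the type is A_2 (the algebra sl(3)).

A_2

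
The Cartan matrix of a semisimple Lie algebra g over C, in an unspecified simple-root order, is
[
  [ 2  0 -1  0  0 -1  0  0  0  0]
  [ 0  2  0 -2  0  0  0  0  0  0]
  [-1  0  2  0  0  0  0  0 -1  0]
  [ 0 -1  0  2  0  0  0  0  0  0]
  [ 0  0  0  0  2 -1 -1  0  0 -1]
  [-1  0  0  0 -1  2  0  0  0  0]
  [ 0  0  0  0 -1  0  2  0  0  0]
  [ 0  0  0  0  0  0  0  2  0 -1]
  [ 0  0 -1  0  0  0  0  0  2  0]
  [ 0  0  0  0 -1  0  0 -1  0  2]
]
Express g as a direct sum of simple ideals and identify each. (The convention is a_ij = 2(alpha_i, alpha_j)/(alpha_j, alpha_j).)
The diagram associated to this matrix has two connected components: the simple roots {alpha_2, alpha_4} form a chain of 2 nodes with a double edge at one end; the terminal node there is the unique short simple root (B_2), and {alpha_1, alpha_3, alpha_5, alpha_6, alpha_7, alpha_8, alpha_9, alpha_10} form a chain of 7 nodes with one extra node attached to the third node from one end (E_8). A semisimple Lie algebra decomposes uniquely as the direct sum of simple ideals, one per connected component of its Dynkin diagram, so g ≅ B_2 ⊕ E_8 (dimension 10 + 248 = 258).

B_2 ⊕ E_8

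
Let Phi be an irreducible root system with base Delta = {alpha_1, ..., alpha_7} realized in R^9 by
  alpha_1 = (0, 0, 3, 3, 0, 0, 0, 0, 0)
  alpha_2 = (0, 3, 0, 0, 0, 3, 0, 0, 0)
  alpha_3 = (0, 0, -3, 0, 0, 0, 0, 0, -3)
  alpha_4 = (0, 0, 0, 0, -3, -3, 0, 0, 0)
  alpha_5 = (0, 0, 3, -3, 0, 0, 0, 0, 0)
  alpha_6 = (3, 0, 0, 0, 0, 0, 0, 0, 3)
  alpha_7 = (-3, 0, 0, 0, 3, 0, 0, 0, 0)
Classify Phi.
D_7

Compute the Cartan integers a_ij = 2(alpha_i, alpha_j)/(alpha_j, alpha_j); the resulting 7x7 Cartan matrix is
[[2, 0, -1, 0, 0, 0, 0], [0, 2, 0, -1, 0, 0, 0], [-1, 0, 2, 0, -1, -1, 0], [0, -1, 0, 2, 0, 0, -1], [0, 0, -1, 0, 2, 0, 0], [0, 0, -1, 0, 0, 2, -1], [0, 0, 0, -1, 0, -1, 2]].
All simple roots have the same length, so the diagram is simply laced. The associated Dynkin diagram is a chain of 5 nodes with a fork of two nodes at one end (D_7), so the type is D_7 (the algebra so(14)).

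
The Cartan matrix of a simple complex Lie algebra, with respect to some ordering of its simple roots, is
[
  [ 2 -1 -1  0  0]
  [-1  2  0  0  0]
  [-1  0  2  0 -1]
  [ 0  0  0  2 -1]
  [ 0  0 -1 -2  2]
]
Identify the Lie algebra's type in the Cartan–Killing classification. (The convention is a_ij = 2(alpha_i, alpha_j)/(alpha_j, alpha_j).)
The matrix has rank 5 with 2's on the diagonal. Reading the off-diagonal entries as Dynkin edges (a single edge where a_ij = a_ji = -1; a double or triple edge where a_ij * a_ji = 2 or 3), the diagram is a chain of 5 nodes with a double edge at one end; the terminal node there is the unique short simple root (B_5). One simple-root ordering that puts it in standard form is (alpha_2, alpha_1, alpha_3, alpha_5, alpha_4). So the algebra is type B_5, i.e. so(11).

B_5 (so(11))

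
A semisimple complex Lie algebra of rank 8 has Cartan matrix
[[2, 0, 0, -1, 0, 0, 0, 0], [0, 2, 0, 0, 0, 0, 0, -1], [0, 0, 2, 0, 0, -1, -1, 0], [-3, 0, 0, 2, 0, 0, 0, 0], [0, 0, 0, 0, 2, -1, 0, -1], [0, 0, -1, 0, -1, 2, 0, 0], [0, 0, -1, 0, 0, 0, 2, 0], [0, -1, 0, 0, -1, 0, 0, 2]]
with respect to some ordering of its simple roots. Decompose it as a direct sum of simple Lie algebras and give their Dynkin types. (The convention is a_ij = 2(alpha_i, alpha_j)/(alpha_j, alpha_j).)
A_6 + G_2

The diagram associated to this matrix has two connected components: the simple roots {alpha_2, alpha_3, alpha_5, alpha_6, alpha_7, alpha_8} form a chain of 6 nodes with single edges (A_6), and {alpha_1, alpha_4} form two nodes joined by a triple edge (G_2). A semisimple Lie algebra decomposes uniquely as the direct sum of simple ideals, one per connected component of its Dynkin diagram, so g ≅ A_6 ⊕ G_2 (dimension 48 + 14 = 62).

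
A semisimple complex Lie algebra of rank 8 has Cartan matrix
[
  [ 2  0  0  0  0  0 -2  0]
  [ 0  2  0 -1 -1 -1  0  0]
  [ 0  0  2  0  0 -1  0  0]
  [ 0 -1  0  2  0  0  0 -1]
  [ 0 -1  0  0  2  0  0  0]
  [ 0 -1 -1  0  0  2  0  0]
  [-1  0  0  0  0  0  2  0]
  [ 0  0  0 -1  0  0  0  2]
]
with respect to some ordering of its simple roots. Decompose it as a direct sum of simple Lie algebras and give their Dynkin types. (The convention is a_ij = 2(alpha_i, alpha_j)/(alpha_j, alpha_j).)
B_2 + E_6

The diagram associated to this matrix has two connected components: the simple roots {alpha_1, alpha_7} form a chain of 2 nodes with a double edge at one end; the terminal node there is the unique short simple root (B_2), and {alpha_2, alpha_3, alpha_4, alpha_5, alpha_6, alpha_8} form a chain of 5 nodes with one extra node attached to the third node from one end (E_6). A semisimple Lie algebra decomposes uniquely as the direct sum of simple ideals, one per connected component of its Dynkin diagram, so g ≅ B_2 ⊕ E_6 (dimension 10 + 78 = 88).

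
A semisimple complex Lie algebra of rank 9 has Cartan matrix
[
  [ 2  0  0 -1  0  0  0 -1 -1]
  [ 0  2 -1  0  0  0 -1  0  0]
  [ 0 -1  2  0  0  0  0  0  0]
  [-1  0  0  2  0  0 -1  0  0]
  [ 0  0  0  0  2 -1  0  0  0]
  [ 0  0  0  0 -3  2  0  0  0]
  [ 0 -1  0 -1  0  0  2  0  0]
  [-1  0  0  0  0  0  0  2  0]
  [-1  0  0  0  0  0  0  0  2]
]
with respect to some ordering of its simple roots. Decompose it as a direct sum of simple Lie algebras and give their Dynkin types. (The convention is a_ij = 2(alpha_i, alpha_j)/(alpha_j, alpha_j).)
D_7 ⊕ G_2

The diagram associated to this matrix has two connected components: the simple roots {alpha_1, alpha_2, alpha_3, alpha_4, alpha_7, alpha_8, alpha_9} form a chain of 5 nodes with a fork of two nodes at one end (D_7), and {alpha_5, alpha_6} form two nodes joined by a triple edge (G_2). A semisimple Lie algebra decomposes uniquely as the direct sum of simple ideals, one per connected component of its Dynkin diagram, so g ≅ D_7 ⊕ G_2 (dimension 91 + 14 = 105).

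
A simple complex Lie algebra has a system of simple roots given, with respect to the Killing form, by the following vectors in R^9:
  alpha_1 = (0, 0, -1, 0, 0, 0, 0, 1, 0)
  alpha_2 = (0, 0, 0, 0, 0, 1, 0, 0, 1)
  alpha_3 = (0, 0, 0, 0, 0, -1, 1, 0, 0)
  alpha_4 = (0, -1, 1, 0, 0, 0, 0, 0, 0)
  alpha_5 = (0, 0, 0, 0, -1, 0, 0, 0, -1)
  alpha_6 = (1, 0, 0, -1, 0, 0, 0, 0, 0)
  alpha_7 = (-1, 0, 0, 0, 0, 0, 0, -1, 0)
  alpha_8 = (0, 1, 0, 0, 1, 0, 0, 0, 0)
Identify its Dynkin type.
Compute the Cartan integers a_ij = 2(alpha_i, alpha_j)/(alpha_j, alpha_j); the resulting 8x8 Cartan matrix is
[[2, 0, 0, -1, 0, 0, -1, 0], [0, 2, -1, 0, -1, 0, 0, 0], [0, -1, 2, 0, 0, 0, 0, 0], [-1, 0, 0, 2, 0, 0, 0, -1], [0, -1, 0, 0, 2, 0, 0, -1], [0, 0, 0, 0, 0, 2, -1, 0], [-1, 0, 0, 0, 0, -1, 2, 0], [0, 0, 0, -1, -1, 0, 0, 2]].
All simple roots have the same length, so the diagram is simply laced. The associated Dynkin diagram is a chain of 8 nodes with single edges (A_8), so the type is A_8 (the algebra sl(9)).

A_8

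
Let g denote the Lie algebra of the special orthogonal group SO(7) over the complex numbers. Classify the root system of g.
B_3 (so(7))

This is so(7) with 7 odd, which has dimension 7(7-1)/2 = 21 and rank (7-1)/2 = 3. In the classification of classical Lie algebras, the orthogonal algebra so(2n+1) in an odd number of variables has type B_n; here n = 3, so the Dynkin diagram is a chain of 3 nodes with a double edge at one end; the terminal node there is the unique short simple root (B_3). Hence the type is B_3.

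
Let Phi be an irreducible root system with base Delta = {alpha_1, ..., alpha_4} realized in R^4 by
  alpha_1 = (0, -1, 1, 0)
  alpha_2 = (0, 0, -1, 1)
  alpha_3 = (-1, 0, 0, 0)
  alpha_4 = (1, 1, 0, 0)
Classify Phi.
type B_4

Compute the Cartan integers a_ij = 2(alpha_i, alpha_j)/(alpha_j, alpha_j); the resulting 4x4 Cartan matrix is
[[2, -1, 0, -1], [-1, 2, 0, 0], [0, 0, 2, -1], [-1, 0, -2, 2]].
The roots have two lengths (squared-length ratio 2:1); the short ones are alpha_{3}. The associated Dynkin diagram is a chain of 4 nodes with a double edge at one end; the terminal node there is the unique short simple root (B_4), so the type is B_4 (the algebra so(9)).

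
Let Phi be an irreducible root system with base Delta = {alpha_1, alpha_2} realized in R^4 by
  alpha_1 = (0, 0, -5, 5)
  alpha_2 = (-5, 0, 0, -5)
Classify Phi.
A_2

Compute the Cartan integers a_ij = 2(alpha_i, alpha_j)/(alpha_j, alpha_j); the resulting 2x2 Cartan matrix is
[[2, -1], [-1, 2]].
All simple roots have the same length, so the diagram is simply laced. The associated Dynkin diagram is a chain of 2 nodes with single edges (A_2), so the type is A_2 (the algebra sl(3)).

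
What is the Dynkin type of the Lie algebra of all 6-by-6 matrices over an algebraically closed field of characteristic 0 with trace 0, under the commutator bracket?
This is sl(6), which has dimension 6^2 - 1 = 35 and rank 6 - 1 = 5 (a Cartan subalgebra is the diagonal traceless matrices). In the classification of classical Lie algebras, the special linear algebra sl(n+1) has type A_n; here n = 5, so the Dynkin diagram is a chain of 5 nodes with single edges (A_5). Hence the type is A_5.

type A_5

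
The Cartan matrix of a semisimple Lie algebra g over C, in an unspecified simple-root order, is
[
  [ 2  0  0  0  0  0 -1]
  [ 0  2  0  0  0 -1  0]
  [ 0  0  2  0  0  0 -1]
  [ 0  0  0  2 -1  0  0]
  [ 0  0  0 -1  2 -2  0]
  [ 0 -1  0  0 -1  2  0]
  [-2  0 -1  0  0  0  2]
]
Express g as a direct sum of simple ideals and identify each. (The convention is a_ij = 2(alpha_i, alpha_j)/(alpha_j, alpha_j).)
The diagram associated to this matrix has two connected components: the simple roots {alpha_1, alpha_3, alpha_7} form a chain of 3 nodes with a double edge at one end; the terminal node there is the unique short simple root (B_3), and {alpha_2, alpha_4, alpha_5, alpha_6} form a chain of 4 nodes with a double edge between the middle two (F_4). A semisimple Lie algebra decomposes uniquely as the direct sum of simple ideals, one per connected component of its Dynkin diagram, so g ≅ B_3 ⊕ F_4 (dimension 21 + 52 = 73).

B_3 (so(7)) + F_4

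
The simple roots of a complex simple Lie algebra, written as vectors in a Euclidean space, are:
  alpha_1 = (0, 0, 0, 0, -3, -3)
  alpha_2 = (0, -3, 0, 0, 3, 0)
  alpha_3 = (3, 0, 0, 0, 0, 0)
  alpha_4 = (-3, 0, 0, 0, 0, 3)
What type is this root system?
B_4

Compute the Cartan integers a_ij = 2(alpha_i, alpha_j)/(alpha_j, alpha_j); the resulting 4x4 Cartan matrix is
[[2, -1, 0, -1], [-1, 2, 0, 0], [0, 0, 2, -1], [-1, 0, -2, 2]].
The roots have two lengths (squared-length ratio 2:1); the short ones are alpha_{3}. The associated Dynkin diagram is a chain of 4 nodes with a double edge at one end; the terminal node there is the unique short simple root (B_4), so the type is B_4 (the algebra so(9)).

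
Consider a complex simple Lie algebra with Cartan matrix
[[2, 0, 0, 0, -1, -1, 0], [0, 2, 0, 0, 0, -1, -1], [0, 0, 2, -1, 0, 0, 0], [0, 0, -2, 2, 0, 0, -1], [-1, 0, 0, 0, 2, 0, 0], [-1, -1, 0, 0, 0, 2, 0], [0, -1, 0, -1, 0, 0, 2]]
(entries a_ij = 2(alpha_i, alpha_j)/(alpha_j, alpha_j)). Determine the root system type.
The matrix has rank 7 with 2's on the diagonal. Reading the off-diagonal entries as Dynkin edges (a single edge where a_ij = a_ji = -1; a double or triple edge where a_ij * a_ji = 2 or 3), the diagram is a chain of 7 nodes with a double edge at one end; the terminal node there is the unique short simple root (B_7). One simple-root ordering that puts it in standard form is (alpha_5, alpha_1, alpha_6, alpha_2, alpha_7, alpha_4, alpha_3). So the algebra is type B_7, i.e. so(15).

type B_7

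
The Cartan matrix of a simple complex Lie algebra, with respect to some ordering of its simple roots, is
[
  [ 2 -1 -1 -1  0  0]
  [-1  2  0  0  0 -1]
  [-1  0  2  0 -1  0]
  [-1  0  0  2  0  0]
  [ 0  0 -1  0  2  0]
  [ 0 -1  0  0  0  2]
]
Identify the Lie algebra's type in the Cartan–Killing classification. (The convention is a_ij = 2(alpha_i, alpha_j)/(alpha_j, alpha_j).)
E_6

The matrix has rank 6 with 2's on the diagonal. Reading the off-diagonal entries as Dynkin edges (a single edge where a_ij = a_ji = -1; a double or triple edge where a_ij * a_ji = 2 or 3), the diagram is a chain of 5 nodes with one extra node attached to the third node from one end (E_6). One simple-root ordering that puts it in standard form is (alpha_5, alpha_4, alpha_3, alpha_1, alpha_2, alpha_6). So the algebra is type E_6.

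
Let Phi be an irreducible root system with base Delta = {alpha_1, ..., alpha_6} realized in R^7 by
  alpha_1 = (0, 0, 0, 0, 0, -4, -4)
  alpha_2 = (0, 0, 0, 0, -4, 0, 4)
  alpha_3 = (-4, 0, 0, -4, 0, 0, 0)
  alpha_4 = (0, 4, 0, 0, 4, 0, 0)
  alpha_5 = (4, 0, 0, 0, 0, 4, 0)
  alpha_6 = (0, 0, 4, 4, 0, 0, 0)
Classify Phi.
Compute the Cartan integers a_ij = 2(alpha_i, alpha_j)/(alpha_j, alpha_j); the resulting 6x6 Cartan matrix is
[[2, -1, 0, 0, -1, 0], [-1, 2, 0, -1, 0, 0], [0, 0, 2, 0, -1, -1], [0, -1, 0, 2, 0, 0], [-1, 0, -1, 0, 2, 0], [0, 0, -1, 0, 0, 2]].
All simple roots have the same length, so the diagram is simply laced. The associated Dynkin diagram is a chain of 6 nodes with single edges (A_6), so the type is A_6 (the algebra sl(7)).

A6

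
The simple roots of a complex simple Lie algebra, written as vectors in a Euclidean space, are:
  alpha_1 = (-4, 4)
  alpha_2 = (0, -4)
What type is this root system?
Compute the Cartan integers a_ij = 2(alpha_i, alpha_j)/(alpha_j, alpha_j); the resulting 2x2 Cartan matrix is
[[2, -2], [-1, 2]].
The roots have two lengths (squared-length ratio 2:1); the short ones are alpha_{2}. The associated Dynkin diagram is a chain of 2 nodes with a double edge at one end; the terminal node there is the unique short simple root (B_2), so the type is B_2 (the algebra so(5)).

B_2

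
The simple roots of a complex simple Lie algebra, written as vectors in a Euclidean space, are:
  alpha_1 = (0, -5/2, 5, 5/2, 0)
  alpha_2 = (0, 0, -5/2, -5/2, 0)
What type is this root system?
G_2

Compute the Cartan integers a_ij = 2(alpha_i, alpha_j)/(alpha_j, alpha_j); the resulting 2x2 Cartan matrix is
[[2, -3], [-1, 2]].
The roots have two lengths (squared-length ratio 3:1); the short ones are alpha_{2}. The associated Dynkin diagram is two nodes joined by a triple edge (G_2), so the type is G_2.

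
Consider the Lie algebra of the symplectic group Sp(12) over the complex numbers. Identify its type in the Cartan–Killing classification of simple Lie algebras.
type C_6

This is sp(12), which has dimension 12(12+1)/2 = 78 and rank 12/2 = 6. In the classification of classical Lie algebras, the symplectic algebra sp(2n) has type C_n; here n = 6, so the Dynkin diagram is a chain of 6 nodes with a double edge at one end; the terminal node there is the unique long simple root (C_6). Hence the type is C_6.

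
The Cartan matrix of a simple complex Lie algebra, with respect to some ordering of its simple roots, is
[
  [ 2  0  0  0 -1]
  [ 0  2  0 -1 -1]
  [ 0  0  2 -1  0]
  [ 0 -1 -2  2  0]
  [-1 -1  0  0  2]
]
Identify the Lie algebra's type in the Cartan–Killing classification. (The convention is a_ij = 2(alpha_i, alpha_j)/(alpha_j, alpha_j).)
The matrix has rank 5 with 2's on the diagonal. Reading the off-diagonal entries as Dynkin edges (a single edge where a_ij = a_ji = -1; a double or triple edge where a_ij * a_ji = 2 or 3), the diagram is a chain of 5 nodes with a double edge at one end; the terminal node there is the unique short simple root (B_5). One simple-root ordering that puts it in standard form is (alpha_1, alpha_5, alpha_2, alpha_4, alpha_3). So the algebra is type B_5, i.e. so(11).

B_5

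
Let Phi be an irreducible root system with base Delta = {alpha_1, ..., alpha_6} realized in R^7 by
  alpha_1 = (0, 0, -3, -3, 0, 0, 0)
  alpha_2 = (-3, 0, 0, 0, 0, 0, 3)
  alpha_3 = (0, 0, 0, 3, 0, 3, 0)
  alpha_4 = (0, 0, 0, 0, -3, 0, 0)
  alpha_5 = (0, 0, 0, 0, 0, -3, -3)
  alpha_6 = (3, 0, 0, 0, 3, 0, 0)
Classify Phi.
Compute the Cartan integers a_ij = 2(alpha_i, alpha_j)/(alpha_j, alpha_j); the resulting 6x6 Cartan matrix is
[[2, 0, -1, 0, 0, 0], [0, 2, 0, 0, -1, -1], [-1, 0, 2, 0, -1, 0], [0, 0, 0, 2, 0, -1], [0, -1, -1, 0, 2, 0], [0, -1, 0, -2, 0, 2]].
The roots have two lengths (squared-length ratio 2:1); the short ones are alpha_{4}. The associated Dynkin diagram is a chain of 6 nodes with a double edge at one end; the terminal node there is the unique short simple root (B_6), so the type is B_6 (the algebra so(13)).

B_6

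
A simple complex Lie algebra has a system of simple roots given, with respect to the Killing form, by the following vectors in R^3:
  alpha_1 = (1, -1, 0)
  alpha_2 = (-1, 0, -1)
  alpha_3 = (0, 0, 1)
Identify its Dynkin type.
type B_3

Compute the Cartan integers a_ij = 2(alpha_i, alpha_j)/(alpha_j, alpha_j); the resulting 3x3 Cartan matrix is
[[2, -1, 0], [-1, 2, -2], [0, -1, 2]].
The roots have two lengths (squared-length ratio 2:1); the short ones are alpha_{3}. The associated Dynkin diagram is a chain of 3 nodes with a double edge at one end; the terminal node there is the unique short simple root (B_3), so the type is B_3 (the algebra so(7)).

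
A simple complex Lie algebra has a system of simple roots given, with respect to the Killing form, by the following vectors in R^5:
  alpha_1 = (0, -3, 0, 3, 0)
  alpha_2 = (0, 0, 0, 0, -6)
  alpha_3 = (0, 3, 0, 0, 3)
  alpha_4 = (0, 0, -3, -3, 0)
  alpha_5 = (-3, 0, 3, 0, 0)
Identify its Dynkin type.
type C_5

Compute the Cartan integers a_ij = 2(alpha_i, alpha_j)/(alpha_j, alpha_j); the resulting 5x5 Cartan matrix is
[[2, 0, -1, -1, 0], [0, 2, -2, 0, 0], [-1, -1, 2, 0, 0], [-1, 0, 0, 2, -1], [0, 0, 0, -1, 2]].
The roots have two lengths (squared-length ratio 2:1); the short ones are alpha_{1,3,4,5}. The associated Dynkin diagram is a chain of 5 nodes with a double edge at one end; the terminal node there is the unique long simple root (C_5), so the type is C_5 (the algebra sp(10)).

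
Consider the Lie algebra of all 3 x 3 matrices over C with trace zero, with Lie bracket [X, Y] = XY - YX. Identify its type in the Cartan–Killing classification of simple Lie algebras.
A_2

This is sl(3), which has dimension 3^2 - 1 = 8 and rank 3 - 1 = 2 (a Cartan subalgebra is the diagonal traceless matrices). In the classification of classical Lie algebras, the special linear algebra sl(n+1) has type A_n; here n = 2, so the Dynkin diagram is a chain of 2 nodes with single edges (A_2). Hence the type is A_2.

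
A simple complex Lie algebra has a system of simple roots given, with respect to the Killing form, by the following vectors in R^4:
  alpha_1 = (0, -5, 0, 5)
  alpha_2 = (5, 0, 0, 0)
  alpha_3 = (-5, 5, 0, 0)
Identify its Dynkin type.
B3

Compute the Cartan integers a_ij = 2(alpha_i, alpha_j)/(alpha_j, alpha_j); the resulting 3x3 Cartan matrix is
[[2, 0, -1], [0, 2, -1], [-1, -2, 2]].
The roots have two lengths (squared-length ratio 2:1); the short ones are alpha_{2}. The associated Dynkin diagram is a chain of 3 nodes with a double edge at one end; the terminal node there is the unique short simple root (B_3), so the type is B_3 (the algebra so(7)).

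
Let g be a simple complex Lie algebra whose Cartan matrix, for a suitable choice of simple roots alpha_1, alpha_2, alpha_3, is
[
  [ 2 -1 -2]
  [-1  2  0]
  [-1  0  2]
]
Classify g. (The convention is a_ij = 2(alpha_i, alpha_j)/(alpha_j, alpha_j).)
B3

The matrix has rank 3 with 2's on the diagonal. Reading the off-diagonal entries as Dynkin edges (a single edge where a_ij = a_ji = -1; a double or triple edge where a_ij * a_ji = 2 or 3), the diagram is a chain of 3 nodes with a double edge at one end; the terminal node there is the unique short simple root (B_3). One simple-root ordering that puts it in standard form is (alpha_2, alpha_1, alpha_3). So the algebra is type B_3, i.e. so(7).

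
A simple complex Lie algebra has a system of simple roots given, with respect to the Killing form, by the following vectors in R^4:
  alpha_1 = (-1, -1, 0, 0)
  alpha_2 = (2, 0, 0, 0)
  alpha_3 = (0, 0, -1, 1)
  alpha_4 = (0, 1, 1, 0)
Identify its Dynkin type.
type C_4

Compute the Cartan integers a_ij = 2(alpha_i, alpha_j)/(alpha_j, alpha_j); the resulting 4x4 Cartan matrix is
[[2, -1, 0, -1], [-2, 2, 0, 0], [0, 0, 2, -1], [-1, 0, -1, 2]].
The roots have two lengths (squared-length ratio 2:1); the short ones are alpha_{1,3,4}. The associated Dynkin diagram is a chain of 4 nodes with a double edge at one end; the terminal node there is the unique long simple root (C_4), so the type is C_4 (the algebra sp(8)).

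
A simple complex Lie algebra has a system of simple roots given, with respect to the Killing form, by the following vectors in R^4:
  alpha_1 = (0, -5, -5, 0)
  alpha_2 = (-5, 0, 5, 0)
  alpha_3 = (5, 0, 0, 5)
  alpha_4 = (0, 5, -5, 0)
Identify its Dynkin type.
Compute the Cartan integers a_ij = 2(alpha_i, alpha_j)/(alpha_j, alpha_j); the resulting 4x4 Cartan matrix is
[[2, -1, 0, 0], [-1, 2, -1, -1], [0, -1, 2, 0], [0, -1, 0, 2]].
All simple roots have the same length, so the diagram is simply laced. The associated Dynkin diagram is a chain of 2 nodes with a fork of two nodes at one end (D_4), so the type is D_4 (the algebra so(8)).

D_4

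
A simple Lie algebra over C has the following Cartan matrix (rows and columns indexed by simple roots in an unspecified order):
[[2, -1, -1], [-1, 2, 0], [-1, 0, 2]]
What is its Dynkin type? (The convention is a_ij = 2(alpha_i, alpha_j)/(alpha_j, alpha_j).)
A_3 (sl(4))

The matrix has rank 3 with 2's on the diagonal. Reading the off-diagonal entries as Dynkin edges (a single edge where a_ij = a_ji = -1; a double or triple edge where a_ij * a_ji = 2 or 3), the diagram is a chain of 3 nodes with single edges (A_3). One simple-root ordering that puts it in standard form is (alpha_2, alpha_1, alpha_3). So the algebra is type A_3, i.e. sl(4).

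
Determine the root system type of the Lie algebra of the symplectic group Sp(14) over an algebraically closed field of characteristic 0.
type C_7

This is sp(14), which has dimension 14(14+1)/2 = 105 and rank 14/2 = 7. In the classification of classical Lie algebras, the symplectic algebra sp(2n) has type C_n; here n = 7, so the Dynkin diagram is a chain of 7 nodes with a double edge at one end; the terminal node there is the unique long simple root (C_7). Hence the type is C_7.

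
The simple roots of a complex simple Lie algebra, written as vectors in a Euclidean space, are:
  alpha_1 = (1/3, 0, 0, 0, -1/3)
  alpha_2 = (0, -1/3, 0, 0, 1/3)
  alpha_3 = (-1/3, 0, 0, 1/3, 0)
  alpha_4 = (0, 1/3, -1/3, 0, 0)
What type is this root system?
A_4

Compute the Cartan integers a_ij = 2(alpha_i, alpha_j)/(alpha_j, alpha_j); the resulting 4x4 Cartan matrix is
[[2, -1, -1, 0], [-1, 2, 0, -1], [-1, 0, 2, 0], [0, -1, 0, 2]].
All simple roots have the same length, so the diagram is simply laced. The associated Dynkin diagram is a chain of 4 nodes with single edges (A_4), so the type is A_4 (the algebra sl(5)).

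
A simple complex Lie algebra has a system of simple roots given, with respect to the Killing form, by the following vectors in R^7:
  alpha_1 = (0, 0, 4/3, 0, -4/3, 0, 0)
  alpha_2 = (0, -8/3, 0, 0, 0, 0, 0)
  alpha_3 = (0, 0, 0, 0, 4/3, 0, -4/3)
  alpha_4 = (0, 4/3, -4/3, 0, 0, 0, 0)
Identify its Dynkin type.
C_4 (sp(8))

Compute the Cartan integers a_ij = 2(alpha_i, alpha_j)/(alpha_j, alpha_j); the resulting 4x4 Cartan matrix is
[[2, 0, -1, -1], [0, 2, 0, -2], [-1, 0, 2, 0], [-1, -1, 0, 2]].
The roots have two lengths (squared-length ratio 2:1); the short ones are alpha_{1,3,4}. The associated Dynkin diagram is a chain of 4 nodes with a double edge at one end; the terminal node there is the unique long simple root (C_4), so the type is C_4 (the algebra sp(8)).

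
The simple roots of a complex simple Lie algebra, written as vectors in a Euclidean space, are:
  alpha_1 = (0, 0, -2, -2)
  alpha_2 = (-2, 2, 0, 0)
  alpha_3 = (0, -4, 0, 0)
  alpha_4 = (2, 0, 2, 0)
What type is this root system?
C_4

Compute the Cartan integers a_ij = 2(alpha_i, alpha_j)/(alpha_j, alpha_j); the resulting 4x4 Cartan matrix is
[[2, 0, 0, -1], [0, 2, -1, -1], [0, -2, 2, 0], [-1, -1, 0, 2]].
The roots have two lengths (squared-length ratio 2:1); the short ones are alpha_{1,2,4}. The associated Dynkin diagram is a chain of 4 nodes with a double edge at one end; the terminal node there is the unique long simple root (C_4), so the type is C_4 (the algebra sp(8)).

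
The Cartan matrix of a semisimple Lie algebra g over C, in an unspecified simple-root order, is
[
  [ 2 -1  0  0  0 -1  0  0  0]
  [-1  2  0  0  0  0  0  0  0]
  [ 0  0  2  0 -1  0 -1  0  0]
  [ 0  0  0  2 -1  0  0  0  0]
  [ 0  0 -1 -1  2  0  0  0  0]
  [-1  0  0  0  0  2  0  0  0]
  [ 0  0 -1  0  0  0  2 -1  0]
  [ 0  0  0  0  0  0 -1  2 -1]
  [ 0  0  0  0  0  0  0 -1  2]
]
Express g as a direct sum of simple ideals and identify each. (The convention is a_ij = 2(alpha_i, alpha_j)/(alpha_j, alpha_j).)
The diagram associated to this matrix has two connected components: the simple roots {alpha_1, alpha_2, alpha_6} form a chain of 3 nodes with single edges (A_3), and {alpha_3, alpha_4, alpha_5, alpha_7, alpha_8, alpha_9} form a chain of 6 nodes with single edges (A_6). A semisimple Lie algebra decomposes uniquely as the direct sum of simple ideals, one per connected component of its Dynkin diagram, so g ≅ A_3 ⊕ A_6 (dimension 15 + 48 = 63).

type A_3 + type A_6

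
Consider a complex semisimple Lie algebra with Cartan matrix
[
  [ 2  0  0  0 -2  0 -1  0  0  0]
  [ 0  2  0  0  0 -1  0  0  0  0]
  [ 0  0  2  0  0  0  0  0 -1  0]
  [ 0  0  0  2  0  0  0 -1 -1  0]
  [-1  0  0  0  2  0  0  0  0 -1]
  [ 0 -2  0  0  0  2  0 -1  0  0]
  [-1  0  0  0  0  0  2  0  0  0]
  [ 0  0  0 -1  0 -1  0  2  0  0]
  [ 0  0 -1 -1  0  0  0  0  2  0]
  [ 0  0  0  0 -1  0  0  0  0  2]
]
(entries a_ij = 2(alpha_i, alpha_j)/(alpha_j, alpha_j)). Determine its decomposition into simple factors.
B_6 (so(13)) + F_4

The diagram associated to this matrix has two connected components: the simple roots {alpha_2, alpha_3, alpha_4, alpha_6, alpha_8, alpha_9} form a chain of 6 nodes with a double edge at one end; the terminal node there is the unique short simple root (B_6), and {alpha_1, alpha_5, alpha_7, alpha_10} form a chain of 4 nodes with a double edge between the middle two (F_4). A semisimple Lie algebra decomposes uniquely as the direct sum of simple ideals, one per connected component of its Dynkin diagram, so g ≅ B_6 ⊕ F_4 (dimension 78 + 52 = 130).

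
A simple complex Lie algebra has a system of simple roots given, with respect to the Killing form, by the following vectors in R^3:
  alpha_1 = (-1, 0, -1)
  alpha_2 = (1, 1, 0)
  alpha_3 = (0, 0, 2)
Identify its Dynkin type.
C3

Compute the Cartan integers a_ij = 2(alpha_i, alpha_j)/(alpha_j, alpha_j); the resulting 3x3 Cartan matrix is
[[2, -1, -1], [-1, 2, 0], [-2, 0, 2]].
The roots have two lengths (squared-length ratio 2:1); the short ones are alpha_{1,2}. The associated Dynkin diagram is a chain of 3 nodes with a double edge at one end; the terminal node there is the unique long simple root (C_3), so the type is C_3 (the algebra sp(6)).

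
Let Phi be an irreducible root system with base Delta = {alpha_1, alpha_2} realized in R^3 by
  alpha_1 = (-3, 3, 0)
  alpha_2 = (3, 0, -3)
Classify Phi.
type A_2

Compute the Cartan integers a_ij = 2(alpha_i, alpha_j)/(alpha_j, alpha_j); the resulting 2x2 Cartan matrix is
[[2, -1], [-1, 2]].
All simple roots have the same length, so the diagram is simply laced. The associated Dynkin diagram is a chain of 2 nodes with single edges (A_2), so the type is A_2 (the algebra sl(3)).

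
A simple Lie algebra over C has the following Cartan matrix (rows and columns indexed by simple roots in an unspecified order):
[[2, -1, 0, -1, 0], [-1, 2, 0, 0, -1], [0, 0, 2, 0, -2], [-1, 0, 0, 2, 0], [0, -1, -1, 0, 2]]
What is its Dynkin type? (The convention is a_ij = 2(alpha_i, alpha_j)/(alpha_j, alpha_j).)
The matrix has rank 5 with 2's on the diagonal. Reading the off-diagonal entries as Dynkin edges (a single edge where a_ij = a_ji = -1; a double or triple edge where a_ij * a_ji = 2 or 3), the diagram is a chain of 5 nodes with a double edge at one end; the terminal node there is the unique long simple root (C_5). One simple-root ordering that puts it in standard form is (alpha_4, alpha_1, alpha_2, alpha_5, alpha_3). So the algebra is type C_5, i.e. sp(10).

C_5 (sp(10))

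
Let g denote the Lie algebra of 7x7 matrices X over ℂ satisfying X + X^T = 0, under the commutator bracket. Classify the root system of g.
type B_3

This is so(7) with 7 odd, which has dimension 7(7-1)/2 = 21 and rank (7-1)/2 = 3. In the classification of classical Lie algebras, the orthogonal algebra so(2n+1) in an odd number of variables has type B_n; here n = 3, so the Dynkin diagram is a chain of 3 nodes with a double edge at one end; the terminal node there is the unique short simple root (B_3). Hence the type is B_3.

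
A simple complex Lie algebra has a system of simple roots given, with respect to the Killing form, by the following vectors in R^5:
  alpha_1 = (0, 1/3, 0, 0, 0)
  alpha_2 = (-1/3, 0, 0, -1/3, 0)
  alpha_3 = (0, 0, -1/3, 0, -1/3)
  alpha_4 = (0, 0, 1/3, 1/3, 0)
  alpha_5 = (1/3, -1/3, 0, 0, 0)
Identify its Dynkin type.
B_5

Compute the Cartan integers a_ij = 2(alpha_i, alpha_j)/(alpha_j, alpha_j); the resulting 5x5 Cartan matrix is
[[2, 0, 0, 0, -1], [0, 2, 0, -1, -1], [0, 0, 2, -1, 0], [0, -1, -1, 2, 0], [-2, -1, 0, 0, 2]].
The roots have two lengths (squared-length ratio 2:1); the short ones are alpha_{1}. The associated Dynkin diagram is a chain of 5 nodes with a double edge at one end; the terminal node there is the unique short simple root (B_5), so the type is B_5 (the algebra so(11)).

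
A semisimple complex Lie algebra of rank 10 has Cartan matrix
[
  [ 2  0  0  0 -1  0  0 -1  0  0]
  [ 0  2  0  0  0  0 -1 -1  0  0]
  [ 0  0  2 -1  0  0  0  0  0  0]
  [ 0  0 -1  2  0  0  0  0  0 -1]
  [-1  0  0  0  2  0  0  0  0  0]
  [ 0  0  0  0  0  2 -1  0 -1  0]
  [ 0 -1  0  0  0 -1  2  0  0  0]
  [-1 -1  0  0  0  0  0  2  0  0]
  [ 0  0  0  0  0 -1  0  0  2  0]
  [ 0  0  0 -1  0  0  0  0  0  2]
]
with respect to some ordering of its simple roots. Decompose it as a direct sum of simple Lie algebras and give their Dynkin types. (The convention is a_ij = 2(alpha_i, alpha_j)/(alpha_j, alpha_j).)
The diagram associated to this matrix has two connected components: the simple roots {alpha_3, alpha_4, alpha_10} form a chain of 3 nodes with single edges (A_3), and {alpha_1, alpha_2, alpha_5, alpha_6, alpha_7, alpha_8, alpha_9} form a chain of 7 nodes with single edges (A_7). A semisimple Lie algebra decomposes uniquely as the direct sum of simple ideals, one per connected component of its Dynkin diagram, so g ≅ A_3 ⊕ A_7 (dimension 15 + 63 = 78).

A_3 (sl(4)) + A_7 (sl(8))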